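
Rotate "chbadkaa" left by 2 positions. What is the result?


Input: "chbadkaa", rotate left by 2
First 2 characters: "ch"
Remaining characters: "badkaa"
Concatenate remaining + first: "badkaa" + "ch" = "badkaach"

badkaach


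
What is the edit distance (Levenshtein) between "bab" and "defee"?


Computing edit distance: "bab" -> "defee"
DP table:
           d    e    f    e    e
      0    1    2    3    4    5
  b   1    1    2    3    4    5
  a   2    2    2    3    4    5
  b   3    3    3    3    4    5
Edit distance = dp[3][5] = 5

5


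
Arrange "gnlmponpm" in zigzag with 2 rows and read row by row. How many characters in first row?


Zigzag "gnlmponpm" into 2 rows:
Placing characters:
  'g' => row 0
  'n' => row 1
  'l' => row 0
  'm' => row 1
  'p' => row 0
  'o' => row 1
  'n' => row 0
  'p' => row 1
  'm' => row 0
Rows:
  Row 0: "glpnm"
  Row 1: "nmop"
First row length: 5

5


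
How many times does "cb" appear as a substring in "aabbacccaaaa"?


Searching for "cb" in "aabbacccaaaa"
Scanning each position:
  Position 0: "aa" => no
  Position 1: "ab" => no
  Position 2: "bb" => no
  Position 3: "ba" => no
  Position 4: "ac" => no
  Position 5: "cc" => no
  Position 6: "cc" => no
  Position 7: "ca" => no
  Position 8: "aa" => no
  Position 9: "aa" => no
  Position 10: "aa" => no
Total occurrences: 0

0


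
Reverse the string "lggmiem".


Input: lggmiem
Reading characters right to left:
  Position 6: 'm'
  Position 5: 'e'
  Position 4: 'i'
  Position 3: 'm'
  Position 2: 'g'
  Position 1: 'g'
  Position 0: 'l'
Reversed: meimggl

meimggl


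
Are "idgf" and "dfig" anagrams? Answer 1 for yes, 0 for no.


Strings: "idgf", "dfig"
Sorted first:  dfgi
Sorted second: dfgi
Sorted forms match => anagrams

1


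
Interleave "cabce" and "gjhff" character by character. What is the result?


Interleaving "cabce" and "gjhff":
  Position 0: 'c' from first, 'g' from second => "cg"
  Position 1: 'a' from first, 'j' from second => "aj"
  Position 2: 'b' from first, 'h' from second => "bh"
  Position 3: 'c' from first, 'f' from second => "cf"
  Position 4: 'e' from first, 'f' from second => "ef"
Result: cgajbhcfef

cgajbhcfef


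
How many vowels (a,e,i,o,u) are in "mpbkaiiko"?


Input: mpbkaiiko
Checking each character:
  'm' at position 0: consonant
  'p' at position 1: consonant
  'b' at position 2: consonant
  'k' at position 3: consonant
  'a' at position 4: vowel (running total: 1)
  'i' at position 5: vowel (running total: 2)
  'i' at position 6: vowel (running total: 3)
  'k' at position 7: consonant
  'o' at position 8: vowel (running total: 4)
Total vowels: 4

4


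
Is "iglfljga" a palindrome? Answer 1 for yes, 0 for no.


Input: iglfljga
Reversed: agjlflgi
  Compare pos 0 ('i') with pos 7 ('a'): MISMATCH
  Compare pos 1 ('g') with pos 6 ('g'): match
  Compare pos 2 ('l') with pos 5 ('j'): MISMATCH
  Compare pos 3 ('f') with pos 4 ('l'): MISMATCH
Result: not a palindrome

0


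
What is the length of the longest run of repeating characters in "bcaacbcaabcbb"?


Input: "bcaacbcaabcbb"
Scanning for longest run:
  Position 1 ('c'): new char, reset run to 1
  Position 2 ('a'): new char, reset run to 1
  Position 3 ('a'): continues run of 'a', length=2
  Position 4 ('c'): new char, reset run to 1
  Position 5 ('b'): new char, reset run to 1
  Position 6 ('c'): new char, reset run to 1
  Position 7 ('a'): new char, reset run to 1
  Position 8 ('a'): continues run of 'a', length=2
  Position 9 ('b'): new char, reset run to 1
  Position 10 ('c'): new char, reset run to 1
  Position 11 ('b'): new char, reset run to 1
  Position 12 ('b'): continues run of 'b', length=2
Longest run: 'a' with length 2

2


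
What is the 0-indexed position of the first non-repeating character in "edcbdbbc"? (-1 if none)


Input: edcbdbbc
Character frequencies:
  'b': 3
  'c': 2
  'd': 2
  'e': 1
Scanning left to right for freq == 1:
  Position 0 ('e'): unique! => answer = 0

0


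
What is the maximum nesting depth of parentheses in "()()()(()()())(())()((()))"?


Input: "()()()(()()())(())()((()))"
Tracking depth:
  Position 0 '(': depth becomes 1
  Position 1 ')': depth becomes 0
  Position 2 '(': depth becomes 1
  Position 3 ')': depth becomes 0
  Position 4 '(': depth becomes 1
  Position 5 ')': depth becomes 0
  Position 6 '(': depth becomes 1
  Position 7 '(': depth becomes 2
  Position 8 ')': depth becomes 1
  Position 9 '(': depth becomes 2
  Position 10 ')': depth becomes 1
  Position 11 '(': depth becomes 2
  Position 12 ')': depth becomes 1
  Position 13 ')': depth becomes 0
  Position 14 '(': depth becomes 1
  Position 15 '(': depth becomes 2
  Position 16 ')': depth becomes 1
  Position 17 ')': depth becomes 0
  Position 18 '(': depth becomes 1
  Position 19 ')': depth becomes 0
  Position 20 '(': depth becomes 1
  Position 21 '(': depth becomes 2
  Position 22 '(': depth becomes 3
  Position 23 ')': depth becomes 2
  Position 24 ')': depth becomes 1
  Position 25 ')': depth becomes 0
Maximum depth reached: 3

3


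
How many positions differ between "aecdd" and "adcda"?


Comparing "aecdd" and "adcda" position by position:
  Position 0: 'a' vs 'a' => same
  Position 1: 'e' vs 'd' => DIFFER
  Position 2: 'c' vs 'c' => same
  Position 3: 'd' vs 'd' => same
  Position 4: 'd' vs 'a' => DIFFER
Positions that differ: 2

2


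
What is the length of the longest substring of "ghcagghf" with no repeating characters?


Input: "ghcagghf"
Sliding window (track last position of each char):
  Position 0 ('g'): window [0,0] length 1 -- new best
  Position 1 ('h'): window [0,1] length 2 -- new best
  Position 2 ('c'): window [0,2] length 3 -- new best
  Position 3 ('a'): window [0,3] length 4 -- new best
  Position 4 ('g'): repeat (last at 0), move window start to 1
  Position 4 ('g'): window [1,4] length 4
  Position 5 ('g'): repeat (last at 4), move window start to 5
  Position 5 ('g'): window [5,5] length 1
  Position 6 ('h'): window [5,6] length 2
  Position 7 ('f'): window [5,7] length 3
Longest substring with no repeats: "ghca" with length 4

4


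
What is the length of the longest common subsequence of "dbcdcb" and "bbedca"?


LCS of "dbcdcb" and "bbedca"
DP table:
           b    b    e    d    c    a
      0    0    0    0    0    0    0
  d   0    0    0    0    1    1    1
  b   0    1    1    1    1    1    1
  c   0    1    1    1    1    2    2
  d   0    1    1    1    2    2    2
  c   0    1    1    1    2    3    3
  b   0    1    2    2    2    3    3
LCS length = dp[6][6] = 3

3


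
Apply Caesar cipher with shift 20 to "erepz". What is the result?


Caesar cipher: shift "erepz" by 20
  'e' (pos 4) + 20 = pos 24 = 'y'
  'r' (pos 17) + 20 = pos 11 = 'l'
  'e' (pos 4) + 20 = pos 24 = 'y'
  'p' (pos 15) + 20 = pos 9 = 'j'
  'z' (pos 25) + 20 = pos 19 = 't'
Result: ylyjt

ylyjt


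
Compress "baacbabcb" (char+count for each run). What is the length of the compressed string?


Input: baacbabcb
Runs:
  'b' x 1 => "b1"
  'a' x 2 => "a2"
  'c' x 1 => "c1"
  'b' x 1 => "b1"
  'a' x 1 => "a1"
  'b' x 1 => "b1"
  'c' x 1 => "c1"
  'b' x 1 => "b1"
Compressed: "b1a2c1b1a1b1c1b1"
Compressed length: 16

16


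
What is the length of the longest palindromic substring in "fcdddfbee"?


Input: "fcdddfbee"
Checking substrings for palindromes:
  [2:5] "ddd" (len 3) => palindrome
  [2:4] "dd" (len 2) => palindrome
  [3:5] "dd" (len 2) => palindrome
  [7:9] "ee" (len 2) => palindrome
Longest palindromic substring: "ddd" with length 3

3


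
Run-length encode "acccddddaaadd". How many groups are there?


Input: acccddddaaadd
Scanning for consecutive runs:
  Group 1: 'a' x 1 (positions 0-0)
  Group 2: 'c' x 3 (positions 1-3)
  Group 3: 'd' x 4 (positions 4-7)
  Group 4: 'a' x 3 (positions 8-10)
  Group 5: 'd' x 2 (positions 11-12)
Total groups: 5

5


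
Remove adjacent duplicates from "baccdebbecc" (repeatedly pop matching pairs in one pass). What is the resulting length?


Input: baccdebbecc
Stack-based adjacent duplicate removal:
  Read 'b': push. Stack: b
  Read 'a': push. Stack: ba
  Read 'c': push. Stack: bac
  Read 'c': matches stack top 'c' => pop. Stack: ba
  Read 'd': push. Stack: bad
  Read 'e': push. Stack: bade
  Read 'b': push. Stack: badeb
  Read 'b': matches stack top 'b' => pop. Stack: bade
  Read 'e': matches stack top 'e' => pop. Stack: bad
  Read 'c': push. Stack: badc
  Read 'c': matches stack top 'c' => pop. Stack: bad
Final stack: "bad" (length 3)

3


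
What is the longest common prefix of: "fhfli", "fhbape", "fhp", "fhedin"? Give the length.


Words: fhfli, fhbape, fhp, fhedin
  Position 0: all 'f' => match
  Position 1: all 'h' => match
  Position 2: ('f', 'b', 'p', 'e') => mismatch, stop
LCP = "fh" (length 2)

2


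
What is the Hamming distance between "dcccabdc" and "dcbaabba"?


Comparing "dcccabdc" and "dcbaabba" position by position:
  Position 0: 'd' vs 'd' => same
  Position 1: 'c' vs 'c' => same
  Position 2: 'c' vs 'b' => differ
  Position 3: 'c' vs 'a' => differ
  Position 4: 'a' vs 'a' => same
  Position 5: 'b' vs 'b' => same
  Position 6: 'd' vs 'b' => differ
  Position 7: 'c' vs 'a' => differ
Total differences (Hamming distance): 4

4


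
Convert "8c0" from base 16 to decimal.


Input: "8c0" in base 16
Positional expansion:
  Digit '8' (value 8) x 16^2 = 2048
  Digit 'c' (value 12) x 16^1 = 192
  Digit '0' (value 0) x 16^0 = 0
Sum = 2240

2240


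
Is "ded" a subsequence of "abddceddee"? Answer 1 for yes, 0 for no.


Check if "ded" is a subsequence of "abddceddee"
Greedy scan:
  Position 0 ('a'): no match needed
  Position 1 ('b'): no match needed
  Position 2 ('d'): matches sub[0] = 'd'
  Position 3 ('d'): no match needed
  Position 4 ('c'): no match needed
  Position 5 ('e'): matches sub[1] = 'e'
  Position 6 ('d'): matches sub[2] = 'd'
  Position 7 ('d'): no match needed
  Position 8 ('e'): no match needed
  Position 9 ('e'): no match needed
All 3 characters matched => is a subsequence

1


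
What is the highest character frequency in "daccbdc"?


Input: daccbdc
Character counts:
  'a': 1
  'b': 1
  'c': 3
  'd': 2
Maximum frequency: 3

3


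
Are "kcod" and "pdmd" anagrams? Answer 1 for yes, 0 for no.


Strings: "kcod", "pdmd"
Sorted first:  cdko
Sorted second: ddmp
Differ at position 0: 'c' vs 'd' => not anagrams

0


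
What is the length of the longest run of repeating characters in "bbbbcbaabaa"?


Input: "bbbbcbaabaa"
Scanning for longest run:
  Position 1 ('b'): continues run of 'b', length=2
  Position 2 ('b'): continues run of 'b', length=3
  Position 3 ('b'): continues run of 'b', length=4
  Position 4 ('c'): new char, reset run to 1
  Position 5 ('b'): new char, reset run to 1
  Position 6 ('a'): new char, reset run to 1
  Position 7 ('a'): continues run of 'a', length=2
  Position 8 ('b'): new char, reset run to 1
  Position 9 ('a'): new char, reset run to 1
  Position 10 ('a'): continues run of 'a', length=2
Longest run: 'b' with length 4

4


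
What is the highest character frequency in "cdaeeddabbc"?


Input: cdaeeddabbc
Character counts:
  'a': 2
  'b': 2
  'c': 2
  'd': 3
  'e': 2
Maximum frequency: 3

3


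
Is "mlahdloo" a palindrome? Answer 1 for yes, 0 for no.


Input: mlahdloo
Reversed: ooldhalm
  Compare pos 0 ('m') with pos 7 ('o'): MISMATCH
  Compare pos 1 ('l') with pos 6 ('o'): MISMATCH
  Compare pos 2 ('a') with pos 5 ('l'): MISMATCH
  Compare pos 3 ('h') with pos 4 ('d'): MISMATCH
Result: not a palindrome

0


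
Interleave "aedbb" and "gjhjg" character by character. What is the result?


Interleaving "aedbb" and "gjhjg":
  Position 0: 'a' from first, 'g' from second => "ag"
  Position 1: 'e' from first, 'j' from second => "ej"
  Position 2: 'd' from first, 'h' from second => "dh"
  Position 3: 'b' from first, 'j' from second => "bj"
  Position 4: 'b' from first, 'g' from second => "bg"
Result: agejdhbjbg

agejdhbjbg


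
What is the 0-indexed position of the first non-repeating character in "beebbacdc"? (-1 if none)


Input: beebbacdc
Character frequencies:
  'a': 1
  'b': 3
  'c': 2
  'd': 1
  'e': 2
Scanning left to right for freq == 1:
  Position 0 ('b'): freq=3, skip
  Position 1 ('e'): freq=2, skip
  Position 2 ('e'): freq=2, skip
  Position 3 ('b'): freq=3, skip
  Position 4 ('b'): freq=3, skip
  Position 5 ('a'): unique! => answer = 5

5


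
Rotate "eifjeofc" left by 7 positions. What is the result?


Input: "eifjeofc", rotate left by 7
First 7 characters: "eifjeof"
Remaining characters: "c"
Concatenate remaining + first: "c" + "eifjeof" = "ceifjeof"

ceifjeof


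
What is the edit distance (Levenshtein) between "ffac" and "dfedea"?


Computing edit distance: "ffac" -> "dfedea"
DP table:
           d    f    e    d    e    a
      0    1    2    3    4    5    6
  f   1    1    1    2    3    4    5
  f   2    2    1    2    3    4    5
  a   3    3    2    2    3    4    4
  c   4    4    3    3    3    4    5
Edit distance = dp[4][6] = 5

5


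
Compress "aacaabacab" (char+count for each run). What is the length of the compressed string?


Input: aacaabacab
Runs:
  'a' x 2 => "a2"
  'c' x 1 => "c1"
  'a' x 2 => "a2"
  'b' x 1 => "b1"
  'a' x 1 => "a1"
  'c' x 1 => "c1"
  'a' x 1 => "a1"
  'b' x 1 => "b1"
Compressed: "a2c1a2b1a1c1a1b1"
Compressed length: 16

16


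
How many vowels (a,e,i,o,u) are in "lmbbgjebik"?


Input: lmbbgjebik
Checking each character:
  'l' at position 0: consonant
  'm' at position 1: consonant
  'b' at position 2: consonant
  'b' at position 3: consonant
  'g' at position 4: consonant
  'j' at position 5: consonant
  'e' at position 6: vowel (running total: 1)
  'b' at position 7: consonant
  'i' at position 8: vowel (running total: 2)
  'k' at position 9: consonant
Total vowels: 2

2


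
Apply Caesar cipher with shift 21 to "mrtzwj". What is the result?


Caesar cipher: shift "mrtzwj" by 21
  'm' (pos 12) + 21 = pos 7 = 'h'
  'r' (pos 17) + 21 = pos 12 = 'm'
  't' (pos 19) + 21 = pos 14 = 'o'
  'z' (pos 25) + 21 = pos 20 = 'u'
  'w' (pos 22) + 21 = pos 17 = 'r'
  'j' (pos 9) + 21 = pos 4 = 'e'
Result: hmoure

hmoure


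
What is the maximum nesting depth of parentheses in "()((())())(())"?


Input: "()((())())(())"
Tracking depth:
  Position 0 '(': depth becomes 1
  Position 1 ')': depth becomes 0
  Position 2 '(': depth becomes 1
  Position 3 '(': depth becomes 2
  Position 4 '(': depth becomes 3
  Position 5 ')': depth becomes 2
  Position 6 ')': depth becomes 1
  Position 7 '(': depth becomes 2
  Position 8 ')': depth becomes 1
  Position 9 ')': depth becomes 0
  Position 10 '(': depth becomes 1
  Position 11 '(': depth becomes 2
  Position 12 ')': depth becomes 1
  Position 13 ')': depth becomes 0
Maximum depth reached: 3

3


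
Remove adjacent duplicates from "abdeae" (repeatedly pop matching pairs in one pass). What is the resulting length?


Input: abdeae
Stack-based adjacent duplicate removal:
  Read 'a': push. Stack: a
  Read 'b': push. Stack: ab
  Read 'd': push. Stack: abd
  Read 'e': push. Stack: abde
  Read 'a': push. Stack: abdea
  Read 'e': push. Stack: abdeae
Final stack: "abdeae" (length 6)

6


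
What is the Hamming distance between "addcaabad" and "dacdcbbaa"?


Comparing "addcaabad" and "dacdcbbaa" position by position:
  Position 0: 'a' vs 'd' => differ
  Position 1: 'd' vs 'a' => differ
  Position 2: 'd' vs 'c' => differ
  Position 3: 'c' vs 'd' => differ
  Position 4: 'a' vs 'c' => differ
  Position 5: 'a' vs 'b' => differ
  Position 6: 'b' vs 'b' => same
  Position 7: 'a' vs 'a' => same
  Position 8: 'd' vs 'a' => differ
Total differences (Hamming distance): 7

7


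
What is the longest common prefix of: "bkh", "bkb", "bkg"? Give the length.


Words: bkh, bkb, bkg
  Position 0: all 'b' => match
  Position 1: all 'k' => match
  Position 2: ('h', 'b', 'g') => mismatch, stop
LCP = "bk" (length 2)

2


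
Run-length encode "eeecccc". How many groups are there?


Input: eeecccc
Scanning for consecutive runs:
  Group 1: 'e' x 3 (positions 0-2)
  Group 2: 'c' x 4 (positions 3-6)
Total groups: 2

2


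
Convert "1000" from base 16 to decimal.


Input: "1000" in base 16
Positional expansion:
  Digit '1' (value 1) x 16^3 = 4096
  Digit '0' (value 0) x 16^2 = 0
  Digit '0' (value 0) x 16^1 = 0
  Digit '0' (value 0) x 16^0 = 0
Sum = 4096

4096


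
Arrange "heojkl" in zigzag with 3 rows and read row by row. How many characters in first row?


Zigzag "heojkl" into 3 rows:
Placing characters:
  'h' => row 0
  'e' => row 1
  'o' => row 2
  'j' => row 1
  'k' => row 0
  'l' => row 1
Rows:
  Row 0: "hk"
  Row 1: "ejl"
  Row 2: "o"
First row length: 2

2


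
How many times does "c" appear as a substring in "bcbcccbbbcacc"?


Searching for "c" in "bcbcccbbbcacc"
Scanning each position:
  Position 0: "b" => no
  Position 1: "c" => MATCH
  Position 2: "b" => no
  Position 3: "c" => MATCH
  Position 4: "c" => MATCH
  Position 5: "c" => MATCH
  Position 6: "b" => no
  Position 7: "b" => no
  Position 8: "b" => no
  Position 9: "c" => MATCH
  Position 10: "a" => no
  Position 11: "c" => MATCH
  Position 12: "c" => MATCH
Total occurrences: 7

7


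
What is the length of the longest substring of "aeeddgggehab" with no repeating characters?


Input: "aeeddgggehab"
Sliding window (track last position of each char):
  Position 0 ('a'): window [0,0] length 1 -- new best
  Position 1 ('e'): window [0,1] length 2 -- new best
  Position 2 ('e'): repeat (last at 1), move window start to 2
  Position 2 ('e'): window [2,2] length 1
  Position 3 ('d'): window [2,3] length 2
  Position 4 ('d'): repeat (last at 3), move window start to 4
  Position 4 ('d'): window [4,4] length 1
  Position 5 ('g'): window [4,5] length 2
  Position 6 ('g'): repeat (last at 5), move window start to 6
  Position 6 ('g'): window [6,6] length 1
  Position 7 ('g'): repeat (last at 6), move window start to 7
  Position 7 ('g'): window [7,7] length 1
  Position 8 ('e'): window [7,8] length 2
  Position 9 ('h'): window [7,9] length 3 -- new best
  Position 10 ('a'): window [7,10] length 4 -- new best
  Position 11 ('b'): window [7,11] length 5 -- new best
Longest substring with no repeats: "gehab" with length 5

5


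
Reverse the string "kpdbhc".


Input: kpdbhc
Reading characters right to left:
  Position 5: 'c'
  Position 4: 'h'
  Position 3: 'b'
  Position 2: 'd'
  Position 1: 'p'
  Position 0: 'k'
Reversed: chbdpk

chbdpk


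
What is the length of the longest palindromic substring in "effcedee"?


Input: "effcedee"
Checking substrings for palindromes:
  [4:7] "ede" (len 3) => palindrome
  [1:3] "ff" (len 2) => palindrome
  [6:8] "ee" (len 2) => palindrome
Longest palindromic substring: "ede" with length 3

3


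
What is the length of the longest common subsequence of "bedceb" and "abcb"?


LCS of "bedceb" and "abcb"
DP table:
           a    b    c    b
      0    0    0    0    0
  b   0    0    1    1    1
  e   0    0    1    1    1
  d   0    0    1    1    1
  c   0    0    1    2    2
  e   0    0    1    2    2
  b   0    0    1    2    3
LCS length = dp[6][4] = 3

3


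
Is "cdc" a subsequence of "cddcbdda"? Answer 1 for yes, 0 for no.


Check if "cdc" is a subsequence of "cddcbdda"
Greedy scan:
  Position 0 ('c'): matches sub[0] = 'c'
  Position 1 ('d'): matches sub[1] = 'd'
  Position 2 ('d'): no match needed
  Position 3 ('c'): matches sub[2] = 'c'
  Position 4 ('b'): no match needed
  Position 5 ('d'): no match needed
  Position 6 ('d'): no match needed
  Position 7 ('a'): no match needed
All 3 characters matched => is a subsequence

1


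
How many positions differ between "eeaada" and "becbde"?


Comparing "eeaada" and "becbde" position by position:
  Position 0: 'e' vs 'b' => DIFFER
  Position 1: 'e' vs 'e' => same
  Position 2: 'a' vs 'c' => DIFFER
  Position 3: 'a' vs 'b' => DIFFER
  Position 4: 'd' vs 'd' => same
  Position 5: 'a' vs 'e' => DIFFER
Positions that differ: 4

4


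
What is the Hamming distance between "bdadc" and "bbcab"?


Comparing "bdadc" and "bbcab" position by position:
  Position 0: 'b' vs 'b' => same
  Position 1: 'd' vs 'b' => differ
  Position 2: 'a' vs 'c' => differ
  Position 3: 'd' vs 'a' => differ
  Position 4: 'c' vs 'b' => differ
Total differences (Hamming distance): 4

4


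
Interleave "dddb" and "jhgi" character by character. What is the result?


Interleaving "dddb" and "jhgi":
  Position 0: 'd' from first, 'j' from second => "dj"
  Position 1: 'd' from first, 'h' from second => "dh"
  Position 2: 'd' from first, 'g' from second => "dg"
  Position 3: 'b' from first, 'i' from second => "bi"
Result: djdhdgbi

djdhdgbi


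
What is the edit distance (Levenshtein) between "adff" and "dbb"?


Computing edit distance: "adff" -> "dbb"
DP table:
           d    b    b
      0    1    2    3
  a   1    1    2    3
  d   2    1    2    3
  f   3    2    2    3
  f   4    3    3    3
Edit distance = dp[4][3] = 3

3


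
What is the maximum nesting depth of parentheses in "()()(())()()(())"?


Input: "()()(())()()(())"
Tracking depth:
  Position 0 '(': depth becomes 1
  Position 1 ')': depth becomes 0
  Position 2 '(': depth becomes 1
  Position 3 ')': depth becomes 0
  Position 4 '(': depth becomes 1
  Position 5 '(': depth becomes 2
  Position 6 ')': depth becomes 1
  Position 7 ')': depth becomes 0
  Position 8 '(': depth becomes 1
  Position 9 ')': depth becomes 0
  Position 10 '(': depth becomes 1
  Position 11 ')': depth becomes 0
  Position 12 '(': depth becomes 1
  Position 13 '(': depth becomes 2
  Position 14 ')': depth becomes 1
  Position 15 ')': depth becomes 0
Maximum depth reached: 2

2


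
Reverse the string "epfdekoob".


Input: epfdekoob
Reading characters right to left:
  Position 8: 'b'
  Position 7: 'o'
  Position 6: 'o'
  Position 5: 'k'
  Position 4: 'e'
  Position 3: 'd'
  Position 2: 'f'
  Position 1: 'p'
  Position 0: 'e'
Reversed: bookedfpe

bookedfpe


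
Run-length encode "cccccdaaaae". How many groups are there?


Input: cccccdaaaae
Scanning for consecutive runs:
  Group 1: 'c' x 5 (positions 0-4)
  Group 2: 'd' x 1 (positions 5-5)
  Group 3: 'a' x 4 (positions 6-9)
  Group 4: 'e' x 1 (positions 10-10)
Total groups: 4

4


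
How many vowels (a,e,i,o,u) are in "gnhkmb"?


Input: gnhkmb
Checking each character:
  'g' at position 0: consonant
  'n' at position 1: consonant
  'h' at position 2: consonant
  'k' at position 3: consonant
  'm' at position 4: consonant
  'b' at position 5: consonant
Total vowels: 0

0


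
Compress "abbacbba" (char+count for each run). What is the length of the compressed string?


Input: abbacbba
Runs:
  'a' x 1 => "a1"
  'b' x 2 => "b2"
  'a' x 1 => "a1"
  'c' x 1 => "c1"
  'b' x 2 => "b2"
  'a' x 1 => "a1"
Compressed: "a1b2a1c1b2a1"
Compressed length: 12

12


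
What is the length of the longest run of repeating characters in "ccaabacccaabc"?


Input: "ccaabacccaabc"
Scanning for longest run:
  Position 1 ('c'): continues run of 'c', length=2
  Position 2 ('a'): new char, reset run to 1
  Position 3 ('a'): continues run of 'a', length=2
  Position 4 ('b'): new char, reset run to 1
  Position 5 ('a'): new char, reset run to 1
  Position 6 ('c'): new char, reset run to 1
  Position 7 ('c'): continues run of 'c', length=2
  Position 8 ('c'): continues run of 'c', length=3
  Position 9 ('a'): new char, reset run to 1
  Position 10 ('a'): continues run of 'a', length=2
  Position 11 ('b'): new char, reset run to 1
  Position 12 ('c'): new char, reset run to 1
Longest run: 'c' with length 3

3


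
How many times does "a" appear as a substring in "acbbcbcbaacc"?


Searching for "a" in "acbbcbcbaacc"
Scanning each position:
  Position 0: "a" => MATCH
  Position 1: "c" => no
  Position 2: "b" => no
  Position 3: "b" => no
  Position 4: "c" => no
  Position 5: "b" => no
  Position 6: "c" => no
  Position 7: "b" => no
  Position 8: "a" => MATCH
  Position 9: "a" => MATCH
  Position 10: "c" => no
  Position 11: "c" => no
Total occurrences: 3

3


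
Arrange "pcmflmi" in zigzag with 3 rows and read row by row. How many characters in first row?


Zigzag "pcmflmi" into 3 rows:
Placing characters:
  'p' => row 0
  'c' => row 1
  'm' => row 2
  'f' => row 1
  'l' => row 0
  'm' => row 1
  'i' => row 2
Rows:
  Row 0: "pl"
  Row 1: "cfm"
  Row 2: "mi"
First row length: 2

2


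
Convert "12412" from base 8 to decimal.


Input: "12412" in base 8
Positional expansion:
  Digit '1' (value 1) x 8^4 = 4096
  Digit '2' (value 2) x 8^3 = 1024
  Digit '4' (value 4) x 8^2 = 256
  Digit '1' (value 1) x 8^1 = 8
  Digit '2' (value 2) x 8^0 = 2
Sum = 5386

5386


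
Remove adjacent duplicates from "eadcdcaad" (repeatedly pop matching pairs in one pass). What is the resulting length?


Input: eadcdcaad
Stack-based adjacent duplicate removal:
  Read 'e': push. Stack: e
  Read 'a': push. Stack: ea
  Read 'd': push. Stack: ead
  Read 'c': push. Stack: eadc
  Read 'd': push. Stack: eadcd
  Read 'c': push. Stack: eadcdc
  Read 'a': push. Stack: eadcdca
  Read 'a': matches stack top 'a' => pop. Stack: eadcdc
  Read 'd': push. Stack: eadcdcd
Final stack: "eadcdcd" (length 7)

7


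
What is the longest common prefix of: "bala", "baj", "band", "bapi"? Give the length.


Words: bala, baj, band, bapi
  Position 0: all 'b' => match
  Position 1: all 'a' => match
  Position 2: ('l', 'j', 'n', 'p') => mismatch, stop
LCP = "ba" (length 2)

2


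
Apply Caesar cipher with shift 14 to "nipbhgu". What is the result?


Caesar cipher: shift "nipbhgu" by 14
  'n' (pos 13) + 14 = pos 1 = 'b'
  'i' (pos 8) + 14 = pos 22 = 'w'
  'p' (pos 15) + 14 = pos 3 = 'd'
  'b' (pos 1) + 14 = pos 15 = 'p'
  'h' (pos 7) + 14 = pos 21 = 'v'
  'g' (pos 6) + 14 = pos 20 = 'u'
  'u' (pos 20) + 14 = pos 8 = 'i'
Result: bwdpvui

bwdpvui


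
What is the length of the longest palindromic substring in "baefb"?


Input: "baefb"
Checking substrings for palindromes:
  No multi-char palindromic substrings found
Longest palindromic substring: "b" with length 1

1


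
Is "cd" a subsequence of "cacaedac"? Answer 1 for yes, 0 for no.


Check if "cd" is a subsequence of "cacaedac"
Greedy scan:
  Position 0 ('c'): matches sub[0] = 'c'
  Position 1 ('a'): no match needed
  Position 2 ('c'): no match needed
  Position 3 ('a'): no match needed
  Position 4 ('e'): no match needed
  Position 5 ('d'): matches sub[1] = 'd'
  Position 6 ('a'): no match needed
  Position 7 ('c'): no match needed
All 2 characters matched => is a subsequence

1


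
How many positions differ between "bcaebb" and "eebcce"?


Comparing "bcaebb" and "eebcce" position by position:
  Position 0: 'b' vs 'e' => DIFFER
  Position 1: 'c' vs 'e' => DIFFER
  Position 2: 'a' vs 'b' => DIFFER
  Position 3: 'e' vs 'c' => DIFFER
  Position 4: 'b' vs 'c' => DIFFER
  Position 5: 'b' vs 'e' => DIFFER
Positions that differ: 6

6


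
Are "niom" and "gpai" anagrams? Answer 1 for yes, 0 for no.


Strings: "niom", "gpai"
Sorted first:  imno
Sorted second: agip
Differ at position 0: 'i' vs 'a' => not anagrams

0


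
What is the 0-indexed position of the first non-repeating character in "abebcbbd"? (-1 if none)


Input: abebcbbd
Character frequencies:
  'a': 1
  'b': 4
  'c': 1
  'd': 1
  'e': 1
Scanning left to right for freq == 1:
  Position 0 ('a'): unique! => answer = 0

0


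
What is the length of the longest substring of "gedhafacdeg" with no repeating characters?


Input: "gedhafacdeg"
Sliding window (track last position of each char):
  Position 0 ('g'): window [0,0] length 1 -- new best
  Position 1 ('e'): window [0,1] length 2 -- new best
  Position 2 ('d'): window [0,2] length 3 -- new best
  Position 3 ('h'): window [0,3] length 4 -- new best
  Position 4 ('a'): window [0,4] length 5 -- new best
  Position 5 ('f'): window [0,5] length 6 -- new best
  Position 6 ('a'): repeat (last at 4), move window start to 5
  Position 6 ('a'): window [5,6] length 2
  Position 7 ('c'): window [5,7] length 3
  Position 8 ('d'): window [5,8] length 4
  Position 9 ('e'): window [5,9] length 5
  Position 10 ('g'): window [5,10] length 6
Longest substring with no repeats: "gedhaf" with length 6

6


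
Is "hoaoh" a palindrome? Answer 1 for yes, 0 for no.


Input: hoaoh
Reversed: hoaoh
  Compare pos 0 ('h') with pos 4 ('h'): match
  Compare pos 1 ('o') with pos 3 ('o'): match
Result: palindrome

1


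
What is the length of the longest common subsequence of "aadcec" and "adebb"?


LCS of "aadcec" and "adebb"
DP table:
           a    d    e    b    b
      0    0    0    0    0    0
  a   0    1    1    1    1    1
  a   0    1    1    1    1    1
  d   0    1    2    2    2    2
  c   0    1    2    2    2    2
  e   0    1    2    3    3    3
  c   0    1    2    3    3    3
LCS length = dp[6][5] = 3

3


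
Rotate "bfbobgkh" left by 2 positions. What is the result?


Input: "bfbobgkh", rotate left by 2
First 2 characters: "bf"
Remaining characters: "bobgkh"
Concatenate remaining + first: "bobgkh" + "bf" = "bobgkhbf"

bobgkhbf


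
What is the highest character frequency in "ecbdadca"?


Input: ecbdadca
Character counts:
  'a': 2
  'b': 1
  'c': 2
  'd': 2
  'e': 1
Maximum frequency: 2

2


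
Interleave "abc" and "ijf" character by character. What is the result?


Interleaving "abc" and "ijf":
  Position 0: 'a' from first, 'i' from second => "ai"
  Position 1: 'b' from first, 'j' from second => "bj"
  Position 2: 'c' from first, 'f' from second => "cf"
Result: aibjcf

aibjcf


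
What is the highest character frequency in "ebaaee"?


Input: ebaaee
Character counts:
  'a': 2
  'b': 1
  'e': 3
Maximum frequency: 3

3


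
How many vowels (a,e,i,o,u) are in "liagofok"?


Input: liagofok
Checking each character:
  'l' at position 0: consonant
  'i' at position 1: vowel (running total: 1)
  'a' at position 2: vowel (running total: 2)
  'g' at position 3: consonant
  'o' at position 4: vowel (running total: 3)
  'f' at position 5: consonant
  'o' at position 6: vowel (running total: 4)
  'k' at position 7: consonant
Total vowels: 4

4


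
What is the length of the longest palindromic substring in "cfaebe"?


Input: "cfaebe"
Checking substrings for palindromes:
  [3:6] "ebe" (len 3) => palindrome
Longest palindromic substring: "ebe" with length 3

3


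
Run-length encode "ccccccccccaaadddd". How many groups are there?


Input: ccccccccccaaadddd
Scanning for consecutive runs:
  Group 1: 'c' x 10 (positions 0-9)
  Group 2: 'a' x 3 (positions 10-12)
  Group 3: 'd' x 4 (positions 13-16)
Total groups: 3

3


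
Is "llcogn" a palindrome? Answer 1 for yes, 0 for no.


Input: llcogn
Reversed: ngocll
  Compare pos 0 ('l') with pos 5 ('n'): MISMATCH
  Compare pos 1 ('l') with pos 4 ('g'): MISMATCH
  Compare pos 2 ('c') with pos 3 ('o'): MISMATCH
Result: not a palindrome

0


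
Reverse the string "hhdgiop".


Input: hhdgiop
Reading characters right to left:
  Position 6: 'p'
  Position 5: 'o'
  Position 4: 'i'
  Position 3: 'g'
  Position 2: 'd'
  Position 1: 'h'
  Position 0: 'h'
Reversed: poigdhh

poigdhh


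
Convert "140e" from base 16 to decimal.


Input: "140e" in base 16
Positional expansion:
  Digit '1' (value 1) x 16^3 = 4096
  Digit '4' (value 4) x 16^2 = 1024
  Digit '0' (value 0) x 16^1 = 0
  Digit 'e' (value 14) x 16^0 = 14
Sum = 5134

5134


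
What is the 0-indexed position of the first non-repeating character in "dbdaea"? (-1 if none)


Input: dbdaea
Character frequencies:
  'a': 2
  'b': 1
  'd': 2
  'e': 1
Scanning left to right for freq == 1:
  Position 0 ('d'): freq=2, skip
  Position 1 ('b'): unique! => answer = 1

1


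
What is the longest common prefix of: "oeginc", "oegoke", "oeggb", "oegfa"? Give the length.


Words: oeginc, oegoke, oeggb, oegfa
  Position 0: all 'o' => match
  Position 1: all 'e' => match
  Position 2: all 'g' => match
  Position 3: ('i', 'o', 'g', 'f') => mismatch, stop
LCP = "oeg" (length 3)

3


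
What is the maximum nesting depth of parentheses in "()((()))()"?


Input: "()((()))()"
Tracking depth:
  Position 0 '(': depth becomes 1
  Position 1 ')': depth becomes 0
  Position 2 '(': depth becomes 1
  Position 3 '(': depth becomes 2
  Position 4 '(': depth becomes 3
  Position 5 ')': depth becomes 2
  Position 6 ')': depth becomes 1
  Position 7 ')': depth becomes 0
  Position 8 '(': depth becomes 1
  Position 9 ')': depth becomes 0
Maximum depth reached: 3

3


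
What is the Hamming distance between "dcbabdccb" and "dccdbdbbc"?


Comparing "dcbabdccb" and "dccdbdbbc" position by position:
  Position 0: 'd' vs 'd' => same
  Position 1: 'c' vs 'c' => same
  Position 2: 'b' vs 'c' => differ
  Position 3: 'a' vs 'd' => differ
  Position 4: 'b' vs 'b' => same
  Position 5: 'd' vs 'd' => same
  Position 6: 'c' vs 'b' => differ
  Position 7: 'c' vs 'b' => differ
  Position 8: 'b' vs 'c' => differ
Total differences (Hamming distance): 5

5


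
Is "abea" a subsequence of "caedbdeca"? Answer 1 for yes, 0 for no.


Check if "abea" is a subsequence of "caedbdeca"
Greedy scan:
  Position 0 ('c'): no match needed
  Position 1 ('a'): matches sub[0] = 'a'
  Position 2 ('e'): no match needed
  Position 3 ('d'): no match needed
  Position 4 ('b'): matches sub[1] = 'b'
  Position 5 ('d'): no match needed
  Position 6 ('e'): matches sub[2] = 'e'
  Position 7 ('c'): no match needed
  Position 8 ('a'): matches sub[3] = 'a'
All 4 characters matched => is a subsequence

1


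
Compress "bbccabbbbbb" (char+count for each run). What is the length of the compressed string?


Input: bbccabbbbbb
Runs:
  'b' x 2 => "b2"
  'c' x 2 => "c2"
  'a' x 1 => "a1"
  'b' x 6 => "b6"
Compressed: "b2c2a1b6"
Compressed length: 8

8


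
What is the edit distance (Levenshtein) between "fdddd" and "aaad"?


Computing edit distance: "fdddd" -> "aaad"
DP table:
           a    a    a    d
      0    1    2    3    4
  f   1    1    2    3    4
  d   2    2    2    3    3
  d   3    3    3    3    3
  d   4    4    4    4    3
  d   5    5    5    5    4
Edit distance = dp[5][4] = 4

4


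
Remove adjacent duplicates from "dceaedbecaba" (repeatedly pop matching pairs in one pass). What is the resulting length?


Input: dceaedbecaba
Stack-based adjacent duplicate removal:
  Read 'd': push. Stack: d
  Read 'c': push. Stack: dc
  Read 'e': push. Stack: dce
  Read 'a': push. Stack: dcea
  Read 'e': push. Stack: dceae
  Read 'd': push. Stack: dceaed
  Read 'b': push. Stack: dceaedb
  Read 'e': push. Stack: dceaedbe
  Read 'c': push. Stack: dceaedbec
  Read 'a': push. Stack: dceaedbeca
  Read 'b': push. Stack: dceaedbecab
  Read 'a': push. Stack: dceaedbecaba
Final stack: "dceaedbecaba" (length 12)

12


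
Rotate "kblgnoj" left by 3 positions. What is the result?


Input: "kblgnoj", rotate left by 3
First 3 characters: "kbl"
Remaining characters: "gnoj"
Concatenate remaining + first: "gnoj" + "kbl" = "gnojkbl"

gnojkbl


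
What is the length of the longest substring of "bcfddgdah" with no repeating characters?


Input: "bcfddgdah"
Sliding window (track last position of each char):
  Position 0 ('b'): window [0,0] length 1 -- new best
  Position 1 ('c'): window [0,1] length 2 -- new best
  Position 2 ('f'): window [0,2] length 3 -- new best
  Position 3 ('d'): window [0,3] length 4 -- new best
  Position 4 ('d'): repeat (last at 3), move window start to 4
  Position 4 ('d'): window [4,4] length 1
  Position 5 ('g'): window [4,5] length 2
  Position 6 ('d'): repeat (last at 4), move window start to 5
  Position 6 ('d'): window [5,6] length 2
  Position 7 ('a'): window [5,7] length 3
  Position 8 ('h'): window [5,8] length 4
Longest substring with no repeats: "bcfd" with length 4

4


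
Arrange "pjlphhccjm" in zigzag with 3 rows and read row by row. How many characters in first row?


Zigzag "pjlphhccjm" into 3 rows:
Placing characters:
  'p' => row 0
  'j' => row 1
  'l' => row 2
  'p' => row 1
  'h' => row 0
  'h' => row 1
  'c' => row 2
  'c' => row 1
  'j' => row 0
  'm' => row 1
Rows:
  Row 0: "phj"
  Row 1: "jphcm"
  Row 2: "lc"
First row length: 3

3


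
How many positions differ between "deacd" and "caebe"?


Comparing "deacd" and "caebe" position by position:
  Position 0: 'd' vs 'c' => DIFFER
  Position 1: 'e' vs 'a' => DIFFER
  Position 2: 'a' vs 'e' => DIFFER
  Position 3: 'c' vs 'b' => DIFFER
  Position 4: 'd' vs 'e' => DIFFER
Positions that differ: 5

5


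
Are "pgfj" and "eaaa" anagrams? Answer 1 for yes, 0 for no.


Strings: "pgfj", "eaaa"
Sorted first:  fgjp
Sorted second: aaae
Differ at position 0: 'f' vs 'a' => not anagrams

0


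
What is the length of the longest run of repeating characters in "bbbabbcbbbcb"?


Input: "bbbabbcbbbcb"
Scanning for longest run:
  Position 1 ('b'): continues run of 'b', length=2
  Position 2 ('b'): continues run of 'b', length=3
  Position 3 ('a'): new char, reset run to 1
  Position 4 ('b'): new char, reset run to 1
  Position 5 ('b'): continues run of 'b', length=2
  Position 6 ('c'): new char, reset run to 1
  Position 7 ('b'): new char, reset run to 1
  Position 8 ('b'): continues run of 'b', length=2
  Position 9 ('b'): continues run of 'b', length=3
  Position 10 ('c'): new char, reset run to 1
  Position 11 ('b'): new char, reset run to 1
Longest run: 'b' with length 3

3


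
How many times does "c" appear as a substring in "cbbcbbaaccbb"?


Searching for "c" in "cbbcbbaaccbb"
Scanning each position:
  Position 0: "c" => MATCH
  Position 1: "b" => no
  Position 2: "b" => no
  Position 3: "c" => MATCH
  Position 4: "b" => no
  Position 5: "b" => no
  Position 6: "a" => no
  Position 7: "a" => no
  Position 8: "c" => MATCH
  Position 9: "c" => MATCH
  Position 10: "b" => no
  Position 11: "b" => no
Total occurrences: 4

4


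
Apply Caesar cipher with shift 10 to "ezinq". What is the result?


Caesar cipher: shift "ezinq" by 10
  'e' (pos 4) + 10 = pos 14 = 'o'
  'z' (pos 25) + 10 = pos 9 = 'j'
  'i' (pos 8) + 10 = pos 18 = 's'
  'n' (pos 13) + 10 = pos 23 = 'x'
  'q' (pos 16) + 10 = pos 0 = 'a'
Result: ojsxa

ojsxa


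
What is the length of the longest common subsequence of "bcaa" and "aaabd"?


LCS of "bcaa" and "aaabd"
DP table:
           a    a    a    b    d
      0    0    0    0    0    0
  b   0    0    0    0    1    1
  c   0    0    0    0    1    1
  a   0    1    1    1    1    1
  a   0    1    2    2    2    2
LCS length = dp[4][5] = 2

2


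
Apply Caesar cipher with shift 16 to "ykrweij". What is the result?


Caesar cipher: shift "ykrweij" by 16
  'y' (pos 24) + 16 = pos 14 = 'o'
  'k' (pos 10) + 16 = pos 0 = 'a'
  'r' (pos 17) + 16 = pos 7 = 'h'
  'w' (pos 22) + 16 = pos 12 = 'm'
  'e' (pos 4) + 16 = pos 20 = 'u'
  'i' (pos 8) + 16 = pos 24 = 'y'
  'j' (pos 9) + 16 = pos 25 = 'z'
Result: oahmuyz

oahmuyz


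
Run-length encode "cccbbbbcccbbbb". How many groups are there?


Input: cccbbbbcccbbbb
Scanning for consecutive runs:
  Group 1: 'c' x 3 (positions 0-2)
  Group 2: 'b' x 4 (positions 3-6)
  Group 3: 'c' x 3 (positions 7-9)
  Group 4: 'b' x 4 (positions 10-13)
Total groups: 4

4


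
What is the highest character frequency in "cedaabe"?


Input: cedaabe
Character counts:
  'a': 2
  'b': 1
  'c': 1
  'd': 1
  'e': 2
Maximum frequency: 2

2


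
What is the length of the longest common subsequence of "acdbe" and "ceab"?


LCS of "acdbe" and "ceab"
DP table:
           c    e    a    b
      0    0    0    0    0
  a   0    0    0    1    1
  c   0    1    1    1    1
  d   0    1    1    1    1
  b   0    1    1    1    2
  e   0    1    2    2    2
LCS length = dp[5][4] = 2

2


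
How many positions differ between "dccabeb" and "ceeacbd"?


Comparing "dccabeb" and "ceeacbd" position by position:
  Position 0: 'd' vs 'c' => DIFFER
  Position 1: 'c' vs 'e' => DIFFER
  Position 2: 'c' vs 'e' => DIFFER
  Position 3: 'a' vs 'a' => same
  Position 4: 'b' vs 'c' => DIFFER
  Position 5: 'e' vs 'b' => DIFFER
  Position 6: 'b' vs 'd' => DIFFER
Positions that differ: 6

6


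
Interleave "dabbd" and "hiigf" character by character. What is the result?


Interleaving "dabbd" and "hiigf":
  Position 0: 'd' from first, 'h' from second => "dh"
  Position 1: 'a' from first, 'i' from second => "ai"
  Position 2: 'b' from first, 'i' from second => "bi"
  Position 3: 'b' from first, 'g' from second => "bg"
  Position 4: 'd' from first, 'f' from second => "df"
Result: dhaibibgdf

dhaibibgdf
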